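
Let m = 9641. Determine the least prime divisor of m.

9641 is odd.
Digit sum 20, not divisible by 3.
Ends in 1: not divisible by 5.
7: 9641 = 7·1377 + 2
11: 9641 = 11·876 + 5
13: 9641 = 13·741 + 8
17: 9641 = 17·567 + 2
19: 9641 = 19·507 + 8
23: 9641 = 23·419 + 4
29: 9641 = 29·332 + 13
31: 9641 = 31·311

31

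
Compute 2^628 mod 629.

2^1 ≡ 2 (mod 629)
2^2 ≡ 2^2 = 4 ≡ 4 (mod 629)
2^4 ≡ 4^2 = 16 ≡ 16 (mod 629)
2^8 ≡ 16^2 = 256 ≡ 256 (mod 629)
2^16 ≡ 256^2 = 65536 ≡ 120 (mod 629)
2^32 ≡ 120^2 = 14400 ≡ 562 (mod 629)
2^64 ≡ 562^2 = 315844 ≡ 86 (mod 629)
2^128 ≡ 86^2 = 7396 ≡ 477 (mod 629)
2^256 ≡ 477^2 = 227529 ≡ 460 (mod 629)
2^512 ≡ 460^2 = 211600 ≡ 256 (mod 629)
628 = 512 + 64 + 32 + 16 + 4 in binary powers of 2.
So 2^628 ≡ 256 · 86 · 562 · 120 · 16 ≡ 305 (mod 629).
Since 305 ≠ 1, base 2 is a Fermat witness: 629 is composite.

305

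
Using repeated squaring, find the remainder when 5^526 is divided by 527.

5^1 ≡ 5 (mod 527)
5^2 ≡ 5^2 = 25 ≡ 25 (mod 527)
5^4 ≡ 25^2 = 625 ≡ 98 (mod 527)
5^8 ≡ 98^2 = 9604 ≡ 118 (mod 527)
5^16 ≡ 118^2 = 13924 ≡ 222 (mod 527)
5^32 ≡ 222^2 = 49284 ≡ 273 (mod 527)
5^64 ≡ 273^2 = 74529 ≡ 222 (mod 527)
5^128 ≡ 222^2 = 49284 ≡ 273 (mod 527)
5^256 ≡ 273^2 = 74529 ≡ 222 (mod 527)
5^512 ≡ 222^2 = 49284 ≡ 273 (mod 527)
526 = 512 + 8 + 4 + 2 in binary powers of 2.
So 5^526 ≡ 273 · 118 · 98 · 25 ≡ 253 (mod 527).
Since 253 ≠ 1, base 5 is a Fermat witness: 527 is composite.

253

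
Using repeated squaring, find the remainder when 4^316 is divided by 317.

4^1 ≡ 4 (mod 317)
4^2 ≡ 4^2 = 16 ≡ 16 (mod 317)
4^4 ≡ 16^2 = 256 ≡ 256 (mod 317)
4^8 ≡ 256^2 = 65536 ≡ 234 (mod 317)
4^16 ≡ 234^2 = 54756 ≡ 232 (mod 317)
4^32 ≡ 232^2 = 53824 ≡ 251 (mod 317)
4^64 ≡ 251^2 = 63001 ≡ 235 (mod 317)
4^128 ≡ 235^2 = 55225 ≡ 67 (mod 317)
4^256 ≡ 67^2 = 4489 ≡ 51 (mod 317)
316 = 256 + 32 + 16 + 8 + 4 in binary powers of 2.
So 4^316 ≡ 51 · 251 · 232 · 234 · 256 ≡ 1 (mod 317).
Since the result is 1, base 4 gives no evidence that 317 is composite.

1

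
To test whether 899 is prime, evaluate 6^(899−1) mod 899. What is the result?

6^1 ≡ 6 (mod 899)
6^2 ≡ 6^2 = 36 ≡ 36 (mod 899)
6^4 ≡ 36^2 = 1296 ≡ 397 (mod 899)
6^8 ≡ 397^2 = 157609 ≡ 284 (mod 899)
6^16 ≡ 284^2 = 80656 ≡ 645 (mod 899)
6^32 ≡ 645^2 = 416025 ≡ 687 (mod 899)
6^64 ≡ 687^2 = 471969 ≡ 893 (mod 899)
6^128 ≡ 893^2 = 797449 ≡ 36 (mod 899)
6^256 ≡ 36^2 = 1296 ≡ 397 (mod 899)
6^512 ≡ 397^2 = 157609 ≡ 284 (mod 899)
898 = 512 + 256 + 128 + 2 in binary powers of 2.
So 6^898 ≡ 284 · 397 · 36 · 36 ≡ 645 (mod 899).
Since 645 ≠ 1, base 6 is a Fermat witness: 899 is composite.

645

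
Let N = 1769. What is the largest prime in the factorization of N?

61

1769 = 29 · 61
61 is prime.
So 1769 = 29 · 61; the largest prime factor is 61.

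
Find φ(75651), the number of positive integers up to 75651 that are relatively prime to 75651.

49800

Factor: 75651 = 3 · 151 · 167.
φ(75651) = (3−1) · (151−1) · (167−1) = 2 · 150 · 166 = 49800.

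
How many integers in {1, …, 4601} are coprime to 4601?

Factor: 4601 = 43 · 107.
φ(4601) = (43−1) · (107−1) = 42 · 106 = 4452.

4452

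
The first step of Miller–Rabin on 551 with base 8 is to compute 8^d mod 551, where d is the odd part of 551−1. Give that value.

551 − 1 = 550 = 2^1 · 275, so d = 275.
8^1 ≡ 8 (mod 551)
8^2 ≡ 8^2 = 64 ≡ 64 (mod 551)
8^4 ≡ 64^2 = 4096 ≡ 239 (mod 551)
8^8 ≡ 239^2 = 57121 ≡ 368 (mod 551)
8^16 ≡ 368^2 = 135424 ≡ 429 (mod 551)
8^32 ≡ 429^2 = 184041 ≡ 7 (mod 551)
8^64 ≡ 7^2 = 49 ≡ 49 (mod 551)
8^128 ≡ 49^2 = 2401 ≡ 197 (mod 551)
8^256 ≡ 197^2 = 38809 ≡ 239 (mod 551)
275 = 256 + 16 + 2 + 1 in binary powers of 2.
So 8^275 ≡ 239 · 429 · 64 · 8 ≡ 449 (mod 551).
Squaring chain: 449; never reaches −1, so base 8 is a Miller–Rabin witness that 551 is composite.

449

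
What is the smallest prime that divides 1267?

7

1267 is odd.
Digit sum 16, not divisible by 3.
Ends in 7: not divisible by 5.
7: 1267 = 7·181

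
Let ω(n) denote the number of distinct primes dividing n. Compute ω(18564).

18564 = 2^2 · 4641
4641 = 3 · 1547
1547 = 7 · 221
221 = 13 · 17
18564 = 2^2 · 3 · 7 · 13 · 17, which has 5 distinct prime factors.

5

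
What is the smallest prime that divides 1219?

23

1219 is odd.
Digit sum 13, not divisible by 3.
Ends in 9: not divisible by 5.
7: 1219 = 7·174 + 1
11: 1219 = 11·110 + 9
13: 1219 = 13·93 + 10
17: 1219 = 17·71 + 12
19: 1219 = 19·64 + 3
23: 1219 = 23·53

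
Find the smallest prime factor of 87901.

11

87901 is odd.
Digit sum 25, not divisible by 3.
Ends in 1: not divisible by 5.
7: 87901 = 7·12557 + 2
11: 87901 = 11·7991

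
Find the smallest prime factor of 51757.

51757 is odd.
Digit sum 25, not divisible by 3.
Ends in 7: not divisible by 5.
7: 51757 = 7·7393 + 6
11: 51757 = 11·4705 + 2
13: 51757 = 13·3981 + 4
17: 51757 = 17·3044 + 9
19: 51757 = 19·2724 + 1
23: 51757 = 23·2250 + 7
29: 51757 = 29·1784 + 21
31: 51757 = 31·1669 + 18
37: 51757 = 37·1398 + 31
41: 51757 = 41·1262 + 15
43: 51757 = 43·1203 + 28
47: 51757 = 47·1101 + 10
53: 51757 = 53·976 + 29
59: 51757 = 59·877 + 14
61: 51757 = 61·848 + 29
67: 51757 = 67·772 + 33
71: 51757 = 71·728 + 69
73: 51757 = 73·709

73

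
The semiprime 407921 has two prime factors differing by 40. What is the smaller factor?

Since p = q + 40, we have 407921 = q(q + 40), so q² + 40q − 407921 = 0.
Discriminant: 40² + 4·407921 = 1600 + 1631684 = 1633284; √1633284 = 1278.
q = (−40 + 1278)/2 = 619, and p = q + 40 = 659.
Check: 619 · 659 = 407921.

619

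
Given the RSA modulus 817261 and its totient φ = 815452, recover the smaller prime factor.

φ(n) = (p−1)(q−1) = n − (p+q) + 1, so p + q = 817261 − 815452 + 1 = 1810.
p and q are the roots of t² − 1810t + 817261 = 0.
Discriminant: 1810² − 4·817261 = 3276100 − 3269044 = 7056; √7056 = 84.
q = (1810 − 84)/2 = 863, p = (1810 + 84)/2 = 947.
Check: 863 · 947 = 817261.

863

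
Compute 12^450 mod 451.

12^1 ≡ 12 (mod 451)
12^2 ≡ 12^2 = 144 ≡ 144 (mod 451)
12^4 ≡ 144^2 = 20736 ≡ 441 (mod 451)
12^8 ≡ 441^2 = 194481 ≡ 100 (mod 451)
12^16 ≡ 100^2 = 10000 ≡ 78 (mod 451)
12^32 ≡ 78^2 = 6084 ≡ 221 (mod 451)
12^64 ≡ 221^2 = 48841 ≡ 133 (mod 451)
12^128 ≡ 133^2 = 17689 ≡ 100 (mod 451)
12^256 ≡ 100^2 = 10000 ≡ 78 (mod 451)
450 = 256 + 128 + 64 + 2 in binary powers of 2.
So 12^450 ≡ 78 · 100 · 133 · 144 ≡ 419 (mod 451).
Since 419 ≠ 1, base 12 is a Fermat witness: 451 is composite.

419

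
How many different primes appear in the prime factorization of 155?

2

155 = 5 · 31
155 = 5 · 31, which has 2 distinct prime factors.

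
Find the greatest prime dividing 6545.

6545 = 5 · 1309
1309 = 7 · 187
187 = 11 · 17
17 is prime.
So 6545 = 5 · 7 · 11 · 17; the largest prime factor is 17.

17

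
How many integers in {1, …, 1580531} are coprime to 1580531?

1536640

Factor: 1580531 = 71 · 113 · 197.
φ(1580531) = (71−1) · (113−1) · (197−1) = 70 · 112 · 196 = 1536640.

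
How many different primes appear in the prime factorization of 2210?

4

2210 = 2 · 1105
1105 = 5 · 221
221 = 13 · 17
2210 = 2 · 5 · 13 · 17, which has 4 distinct prime factors.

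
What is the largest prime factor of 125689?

125689 = 37 · 3397
3397 = 43 · 79
79 is prime.
So 125689 = 37 · 43 · 79; the largest prime factor is 79.

79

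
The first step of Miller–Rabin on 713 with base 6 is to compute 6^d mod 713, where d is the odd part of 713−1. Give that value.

713 − 1 = 712 = 2^3 · 89, so d = 89.
6^1 ≡ 6 (mod 713)
6^2 ≡ 6^2 = 36 ≡ 36 (mod 713)
6^4 ≡ 36^2 = 1296 ≡ 583 (mod 713)
6^8 ≡ 583^2 = 339889 ≡ 501 (mod 713)
6^16 ≡ 501^2 = 251001 ≡ 25 (mod 713)
6^32 ≡ 25^2 = 625 ≡ 625 (mod 713)
6^64 ≡ 625^2 = 390625 ≡ 614 (mod 713)
89 = 64 + 16 + 8 + 1 in binary powers of 2.
So 6^89 ≡ 614 · 25 · 501 · 6 ≡ 305 (mod 713).
Squaring chain: 305 → 335 → 284; never reaches −1, so base 6 is a Miller–Rabin witness that 713 is composite.

305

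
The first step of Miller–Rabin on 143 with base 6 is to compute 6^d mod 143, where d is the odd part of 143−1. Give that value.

143 − 1 = 142 = 2^1 · 71, so d = 71.
6^1 ≡ 6 (mod 143)
6^2 ≡ 6^2 = 36 ≡ 36 (mod 143)
6^4 ≡ 36^2 = 1296 ≡ 9 (mod 143)
6^8 ≡ 9^2 = 81 ≡ 81 (mod 143)
6^16 ≡ 81^2 = 6561 ≡ 126 (mod 143)
6^32 ≡ 126^2 = 15876 ≡ 3 (mod 143)
6^64 ≡ 3^2 = 9 ≡ 9 (mod 143)
71 = 64 + 4 + 2 + 1 in binary powers of 2.
So 6^71 ≡ 9 · 9 · 36 · 6 ≡ 50 (mod 143).
Squaring chain: 50; never reaches −1, so base 6 is a Miller–Rabin witness that 143 is composite.

50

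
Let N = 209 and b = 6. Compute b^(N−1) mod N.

6^1 ≡ 6 (mod 209)
6^2 ≡ 6^2 = 36 ≡ 36 (mod 209)
6^4 ≡ 36^2 = 1296 ≡ 42 (mod 209)
6^8 ≡ 42^2 = 1764 ≡ 92 (mod 209)
6^16 ≡ 92^2 = 8464 ≡ 104 (mod 209)
6^32 ≡ 104^2 = 10816 ≡ 157 (mod 209)
6^64 ≡ 157^2 = 24649 ≡ 196 (mod 209)
6^128 ≡ 196^2 = 38416 ≡ 169 (mod 209)
208 = 128 + 64 + 16 in binary powers of 2.
So 6^208 ≡ 169 · 196 · 104 ≡ 158 (mod 209).
Since 158 ≠ 1, base 6 is a Fermat witness: 209 is composite.

158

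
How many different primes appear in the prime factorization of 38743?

3

38743 = 17 · 2279
2279 = 43 · 53
38743 = 17 · 43 · 53, which has 3 distinct prime factors.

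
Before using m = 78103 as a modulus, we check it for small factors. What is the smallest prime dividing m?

78103 is odd.
Digit sum 19, not divisible by 3.
Ends in 3: not divisible by 5.
7: 78103 = 7·11157 + 4
11: 78103 = 11·7100 + 3
13: 78103 = 13·6007 + 12
17: 78103 = 17·4594 + 5
19: 78103 = 19·4110 + 13
23: 78103 = 23·3395 + 18
29: 78103 = 29·2693 + 6
31: 78103 = 31·2519 + 14
37: 78103 = 37·2110 + 33
41: 78103 = 41·1904 + 39
43: 78103 = 43·1816 + 15
47: 78103 = 47·1661 + 36
53: 78103 = 53·1473 + 34
59: 78103 = 59·1323 + 46
61: 78103 = 61·1280 + 23
67: 78103 = 67·1165 + 48
71: 78103 = 71·1100 + 3
73: 78103 = 73·1069 + 66
79: 78103 = 79·988 + 51
83: 78103 = 83·941

83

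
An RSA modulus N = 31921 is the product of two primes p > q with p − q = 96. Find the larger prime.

233

Since p = q + 96, we have 31921 = q(q + 96), so q² + 96q − 31921 = 0.
Discriminant: 96² + 4·31921 = 9216 + 127684 = 136900; √136900 = 370.
q = (−96 + 370)/2 = 137, and p = q + 96 = 233.
Check: 137 · 233 = 31921.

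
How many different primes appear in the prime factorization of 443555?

5

443555 = 5 · 88711
88711 = 7 · 12673
12673 = 19 · 667
667 = 23 · 29
443555 = 5 · 7 · 19 · 23 · 29, which has 5 distinct prime factors.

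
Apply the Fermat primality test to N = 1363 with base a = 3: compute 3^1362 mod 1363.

3^1 ≡ 3 (mod 1363)
3^2 ≡ 3^2 = 9 ≡ 9 (mod 1363)
3^4 ≡ 9^2 = 81 ≡ 81 (mod 1363)
3^8 ≡ 81^2 = 6561 ≡ 1109 (mod 1363)
3^16 ≡ 1109^2 = 1229881 ≡ 455 (mod 1363)
3^32 ≡ 455^2 = 207025 ≡ 1212 (mod 1363)
3^64 ≡ 1212^2 = 1468944 ≡ 993 (mod 1363)
3^128 ≡ 993^2 = 986049 ≡ 600 (mod 1363)
3^256 ≡ 600^2 = 360000 ≡ 168 (mod 1363)
3^512 ≡ 168^2 = 28224 ≡ 964 (mod 1363)
3^1024 ≡ 964^2 = 929296 ≡ 1093 (mod 1363)
1362 = 1024 + 256 + 64 + 16 + 2 in binary powers of 2.
So 3^1362 ≡ 1093 · 168 · 993 · 455 · 9 ≡ 760 (mod 1363).
Since 760 ≠ 1, base 3 is a Fermat witness: 1363 is composite.

760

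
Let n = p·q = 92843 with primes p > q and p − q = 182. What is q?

Since p = q + 182, we have 92843 = q(q + 182), so q² + 182q − 92843 = 0.
Discriminant: 182² + 4·92843 = 33124 + 371372 = 404496; √404496 = 636.
q = (−182 + 636)/2 = 227, and p = q + 182 = 409.
Check: 227 · 409 = 92843.

227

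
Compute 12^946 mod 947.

12^1 ≡ 12 (mod 947)
12^2 ≡ 12^2 = 144 ≡ 144 (mod 947)
12^4 ≡ 144^2 = 20736 ≡ 849 (mod 947)
12^8 ≡ 849^2 = 720801 ≡ 134 (mod 947)
12^16 ≡ 134^2 = 17956 ≡ 910 (mod 947)
12^32 ≡ 910^2 = 828100 ≡ 422 (mod 947)
12^64 ≡ 422^2 = 178084 ≡ 48 (mod 947)
12^128 ≡ 48^2 = 2304 ≡ 410 (mod 947)
12^256 ≡ 410^2 = 168100 ≡ 481 (mod 947)
12^512 ≡ 481^2 = 231361 ≡ 293 (mod 947)
946 = 512 + 256 + 128 + 32 + 16 + 2 in binary powers of 2.
So 12^946 ≡ 293 · 481 · 410 · 422 · 910 · 144 ≡ 1 (mod 947).
Since the result is 1, base 12 gives no evidence that 947 is composite.

1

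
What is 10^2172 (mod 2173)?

10^1 ≡ 10 (mod 2173)
10^2 ≡ 10^2 = 100 ≡ 100 (mod 2173)
10^4 ≡ 100^2 = 10000 ≡ 1308 (mod 2173)
10^8 ≡ 1308^2 = 1710864 ≡ 713 (mod 2173)
10^16 ≡ 713^2 = 508369 ≡ 2060 (mod 2173)
10^32 ≡ 2060^2 = 4243600 ≡ 1904 (mod 2173)
10^64 ≡ 1904^2 = 3625216 ≡ 652 (mod 2173)
10^128 ≡ 652^2 = 425104 ≡ 1369 (mod 2173)
10^256 ≡ 1369^2 = 1874161 ≡ 1035 (mod 2173)
10^512 ≡ 1035^2 = 1071225 ≡ 2109 (mod 2173)
10^1024 ≡ 2109^2 = 4447881 ≡ 1923 (mod 2173)
10^2048 ≡ 1923^2 = 3697929 ≡ 1656 (mod 2173)
2172 = 2048 + 64 + 32 + 16 + 8 + 4 in binary powers of 2.
So 10^2172 ≡ 1656 · 652 · 1904 · 2060 · 713 · 1308 ≡ 1494 (mod 2173).
Since 1494 ≠ 1, base 10 is a Fermat witness: 2173 is composite.

1494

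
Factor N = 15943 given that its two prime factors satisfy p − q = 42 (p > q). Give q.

Since p = q + 42, we have 15943 = q(q + 42), so q² + 42q − 15943 = 0.
Discriminant: 42² + 4·15943 = 1764 + 63772 = 65536; √65536 = 256.
q = (−42 + 256)/2 = 107, and p = q + 42 = 149.
Check: 107 · 149 = 15943.

107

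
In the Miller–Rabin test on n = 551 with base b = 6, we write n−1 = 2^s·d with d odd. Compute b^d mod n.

551 − 1 = 550 = 2^1 · 275, so d = 275.
6^1 ≡ 6 (mod 551)
6^2 ≡ 6^2 = 36 ≡ 36 (mod 551)
6^4 ≡ 36^2 = 1296 ≡ 194 (mod 551)
6^8 ≡ 194^2 = 37636 ≡ 168 (mod 551)
6^16 ≡ 168^2 = 28224 ≡ 123 (mod 551)
6^32 ≡ 123^2 = 15129 ≡ 252 (mod 551)
6^64 ≡ 252^2 = 63504 ≡ 139 (mod 551)
6^128 ≡ 139^2 = 19321 ≡ 36 (mod 551)
6^256 ≡ 36^2 = 1296 ≡ 194 (mod 551)
275 = 256 + 16 + 2 + 1 in binary powers of 2.
So 6^275 ≡ 194 · 123 · 36 · 6 ≡ 138 (mod 551).
Squaring chain: 138; never reaches −1, so base 6 is a Miller–Rabin witness that 551 is composite.

138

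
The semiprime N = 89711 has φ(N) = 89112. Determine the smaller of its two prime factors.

φ(n) = (p−1)(q−1) = n − (p+q) + 1, so p + q = 89711 − 89112 + 1 = 600.
p and q are the roots of t² − 600t + 89711 = 0.
Discriminant: 600² − 4·89711 = 360000 − 358844 = 1156; √1156 = 34.
q = (600 − 34)/2 = 283, p = (600 + 34)/2 = 317.
Check: 283 · 317 = 89711.

283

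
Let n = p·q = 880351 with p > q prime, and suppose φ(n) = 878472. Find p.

997

φ(n) = (p−1)(q−1) = n − (p+q) + 1, so p + q = 880351 − 878472 + 1 = 1880.
p and q are the roots of t² − 1880t + 880351 = 0.
Discriminant: 1880² − 4·880351 = 3534400 − 3521404 = 12996; √12996 = 114.
q = (1880 − 114)/2 = 883, p = (1880 + 114)/2 = 997.
Check: 883 · 997 = 880351.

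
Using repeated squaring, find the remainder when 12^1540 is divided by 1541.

967

12^1 ≡ 12 (mod 1541)
12^2 ≡ 12^2 = 144 ≡ 144 (mod 1541)
12^4 ≡ 144^2 = 20736 ≡ 703 (mod 1541)
12^8 ≡ 703^2 = 494209 ≡ 1089 (mod 1541)
12^16 ≡ 1089^2 = 1185921 ≡ 892 (mod 1541)
12^32 ≡ 892^2 = 795664 ≡ 508 (mod 1541)
12^64 ≡ 508^2 = 258064 ≡ 717 (mod 1541)
12^128 ≡ 717^2 = 514089 ≡ 936 (mod 1541)
12^256 ≡ 936^2 = 876096 ≡ 808 (mod 1541)
12^512 ≡ 808^2 = 652864 ≡ 1021 (mod 1541)
12^1024 ≡ 1021^2 = 1042441 ≡ 725 (mod 1541)
1540 = 1024 + 512 + 4 in binary powers of 2.
So 12^1540 ≡ 725 · 1021 · 703 ≡ 967 (mod 1541).
Since 967 ≠ 1, base 12 is a Fermat witness: 1541 is composite.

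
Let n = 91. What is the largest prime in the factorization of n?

91 = 7 · 13
13 is prime.
So 91 = 7 · 13; the largest prime factor is 13.

13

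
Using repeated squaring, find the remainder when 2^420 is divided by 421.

1

2^1 ≡ 2 (mod 421)
2^2 ≡ 2^2 = 4 ≡ 4 (mod 421)
2^4 ≡ 4^2 = 16 ≡ 16 (mod 421)
2^8 ≡ 16^2 = 256 ≡ 256 (mod 421)
2^16 ≡ 256^2 = 65536 ≡ 281 (mod 421)
2^32 ≡ 281^2 = 78961 ≡ 234 (mod 421)
2^64 ≡ 234^2 = 54756 ≡ 26 (mod 421)
2^128 ≡ 26^2 = 676 ≡ 255 (mod 421)
2^256 ≡ 255^2 = 65025 ≡ 191 (mod 421)
420 = 256 + 128 + 32 + 4 in binary powers of 2.
So 2^420 ≡ 191 · 255 · 234 · 16 ≡ 1 (mod 421).
Since the result is 1, base 2 gives no evidence that 421 is composite.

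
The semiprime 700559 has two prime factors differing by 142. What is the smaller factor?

769

Since p = q + 142, we have 700559 = q(q + 142), so q² + 142q − 700559 = 0.
Discriminant: 142² + 4·700559 = 20164 + 2802236 = 2822400; √2822400 = 1680.
q = (−142 + 1680)/2 = 769, and p = q + 142 = 911.
Check: 769 · 911 = 700559.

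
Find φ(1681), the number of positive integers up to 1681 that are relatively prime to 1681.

1640

Factor: 1681 = 41^2.
φ(1681) = 41^1·(41−1) = 1640.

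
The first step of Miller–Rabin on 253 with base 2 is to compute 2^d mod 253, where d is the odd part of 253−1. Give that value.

253 − 1 = 252 = 2^2 · 63, so d = 63.
2^1 ≡ 2 (mod 253)
2^2 ≡ 2^2 = 4 ≡ 4 (mod 253)
2^4 ≡ 4^2 = 16 ≡ 16 (mod 253)
2^8 ≡ 16^2 = 256 ≡ 3 (mod 253)
2^16 ≡ 3^2 = 9 ≡ 9 (mod 253)
2^32 ≡ 9^2 = 81 ≡ 81 (mod 253)
63 = 32 + 16 + 8 + 4 + 2 + 1 in binary powers of 2.
So 2^63 ≡ 81 · 9 · 3 · 16 · 4 · 2 ≡ 118 (mod 253).
Squaring chain: 118 → 9; never reaches −1, so base 2 is a Miller–Rabin witness that 253 is composite.

118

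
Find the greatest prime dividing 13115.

13115 = 5 · 2623
2623 = 43 · 61
61 is prime.
So 13115 = 5 · 43 · 61; the largest prime factor is 61.

61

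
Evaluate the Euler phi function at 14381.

Factor: 14381 = 73 · 197.
φ(14381) = (73−1) · (197−1) = 72 · 196 = 14112.

14112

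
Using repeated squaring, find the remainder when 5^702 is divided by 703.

628

5^1 ≡ 5 (mod 703)
5^2 ≡ 5^2 = 25 ≡ 25 (mod 703)
5^4 ≡ 25^2 = 625 ≡ 625 (mod 703)
5^8 ≡ 625^2 = 390625 ≡ 460 (mod 703)
5^16 ≡ 460^2 = 211600 ≡ 700 (mod 703)
5^32 ≡ 700^2 = 490000 ≡ 9 (mod 703)
5^64 ≡ 9^2 = 81 ≡ 81 (mod 703)
5^128 ≡ 81^2 = 6561 ≡ 234 (mod 703)
5^256 ≡ 234^2 = 54756 ≡ 625 (mod 703)
5^512 ≡ 625^2 = 390625 ≡ 460 (mod 703)
702 = 512 + 128 + 32 + 16 + 8 + 4 + 2 in binary powers of 2.
So 5^702 ≡ 460 · 234 · 9 · 700 · 460 · 625 · 25 ≡ 628 (mod 703).
Since 628 ≠ 1, base 5 is a Fermat witness: 703 is composite.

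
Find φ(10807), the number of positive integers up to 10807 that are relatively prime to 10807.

Factor: 10807 = 101 · 107.
φ(10807) = (101−1) · (107−1) = 100 · 106 = 10600.

10600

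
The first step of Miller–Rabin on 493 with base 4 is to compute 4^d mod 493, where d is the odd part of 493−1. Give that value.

353

493 − 1 = 492 = 2^2 · 123, so d = 123.
4^1 ≡ 4 (mod 493)
4^2 ≡ 4^2 = 16 ≡ 16 (mod 493)
4^4 ≡ 16^2 = 256 ≡ 256 (mod 493)
4^8 ≡ 256^2 = 65536 ≡ 460 (mod 493)
4^16 ≡ 460^2 = 211600 ≡ 103 (mod 493)
4^32 ≡ 103^2 = 10609 ≡ 256 (mod 493)
4^64 ≡ 256^2 = 65536 ≡ 460 (mod 493)
123 = 64 + 32 + 16 + 8 + 2 + 1 in binary powers of 2.
So 4^123 ≡ 460 · 256 · 103 · 460 · 16 · 4 ≡ 353 (mod 493).
Squaring chain: 353 → 373; never reaches −1, so base 4 is a Miller–Rabin witness that 493 is composite.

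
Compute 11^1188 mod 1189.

11^1 ≡ 11 (mod 1189)
11^2 ≡ 11^2 = 121 ≡ 121 (mod 1189)
11^4 ≡ 121^2 = 14641 ≡ 373 (mod 1189)
11^8 ≡ 373^2 = 139129 ≡ 16 (mod 1189)
11^16 ≡ 16^2 = 256 ≡ 256 (mod 1189)
11^32 ≡ 256^2 = 65536 ≡ 141 (mod 1189)
11^64 ≡ 141^2 = 19881 ≡ 857 (mod 1189)
11^128 ≡ 857^2 = 734449 ≡ 836 (mod 1189)
11^256 ≡ 836^2 = 698896 ≡ 953 (mod 1189)
11^512 ≡ 953^2 = 908209 ≡ 1002 (mod 1189)
11^1024 ≡ 1002^2 = 1004004 ≡ 488 (mod 1189)
1188 = 1024 + 128 + 32 + 4 in binary powers of 2.
So 11^1188 ≡ 488 · 836 · 141 · 373 ≡ 1009 (mod 1189).
Since 1009 ≠ 1, base 11 is a Fermat witness: 1189 is composite.

1009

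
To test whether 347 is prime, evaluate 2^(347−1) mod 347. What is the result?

1

2^1 ≡ 2 (mod 347)
2^2 ≡ 2^2 = 4 ≡ 4 (mod 347)
2^4 ≡ 4^2 = 16 ≡ 16 (mod 347)
2^8 ≡ 16^2 = 256 ≡ 256 (mod 347)
2^16 ≡ 256^2 = 65536 ≡ 300 (mod 347)
2^32 ≡ 300^2 = 90000 ≡ 127 (mod 347)
2^64 ≡ 127^2 = 16129 ≡ 167 (mod 347)
2^128 ≡ 167^2 = 27889 ≡ 129 (mod 347)
2^256 ≡ 129^2 = 16641 ≡ 332 (mod 347)
346 = 256 + 64 + 16 + 8 + 2 in binary powers of 2.
So 2^346 ≡ 332 · 167 · 300 · 256 · 4 ≡ 1 (mod 347).
Since the result is 1, base 2 gives no evidence that 347 is composite.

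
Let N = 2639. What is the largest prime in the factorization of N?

29

2639 = 7 · 377
377 = 13 · 29
29 is prime.
So 2639 = 7 · 13 · 29; the largest prime factor is 29.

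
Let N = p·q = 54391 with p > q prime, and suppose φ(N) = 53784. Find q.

109

φ(n) = (p−1)(q−1) = n − (p+q) + 1, so p + q = 54391 − 53784 + 1 = 608.
p and q are the roots of t² − 608t + 54391 = 0.
Discriminant: 608² − 4·54391 = 369664 − 217564 = 152100; √152100 = 390.
q = (608 − 390)/2 = 109, p = (608 + 390)/2 = 499.
Check: 109 · 499 = 54391.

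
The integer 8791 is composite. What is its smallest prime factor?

8791 is odd.
Digit sum 25, not divisible by 3.
Ends in 1: not divisible by 5.
7: 8791 = 7·1255 + 6
11: 8791 = 11·799 + 2
13: 8791 = 13·676 + 3
17: 8791 = 17·517 + 2
19: 8791 = 19·462 + 13
23: 8791 = 23·382 + 5
29: 8791 = 29·303 + 4
31: 8791 = 31·283 + 18
37: 8791 = 37·237 + 22
41: 8791 = 41·214 + 17
43: 8791 = 43·204 + 19
47: 8791 = 47·187 + 2
53: 8791 = 53·165 + 46
59: 8791 = 59·149

59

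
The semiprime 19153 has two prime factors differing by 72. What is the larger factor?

Since p = q + 72, we have 19153 = q(q + 72), so q² + 72q − 19153 = 0.
Discriminant: 72² + 4·19153 = 5184 + 76612 = 81796; √81796 = 286.
q = (−72 + 286)/2 = 107, and p = q + 72 = 179.
Check: 107 · 179 = 19153.

179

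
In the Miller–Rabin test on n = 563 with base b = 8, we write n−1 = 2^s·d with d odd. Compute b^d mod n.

562

563 − 1 = 562 = 2^1 · 281, so d = 281.
8^1 ≡ 8 (mod 563)
8^2 ≡ 8^2 = 64 ≡ 64 (mod 563)
8^4 ≡ 64^2 = 4096 ≡ 155 (mod 563)
8^8 ≡ 155^2 = 24025 ≡ 379 (mod 563)
8^16 ≡ 379^2 = 143641 ≡ 76 (mod 563)
8^32 ≡ 76^2 = 5776 ≡ 146 (mod 563)
8^64 ≡ 146^2 = 21316 ≡ 485 (mod 563)
8^128 ≡ 485^2 = 235225 ≡ 454 (mod 563)
8^256 ≡ 454^2 = 206116 ≡ 58 (mod 563)
281 = 256 + 16 + 8 + 1 in binary powers of 2.
So 8^281 ≡ 58 · 76 · 379 · 8 ≡ 562 (mod 563).
Since 8^d ≡ 562 (mod 563), base 8 does not prove 563 composite.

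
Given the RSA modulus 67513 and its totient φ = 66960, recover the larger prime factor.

φ(n) = (p−1)(q−1) = n − (p+q) + 1, so p + q = 67513 − 66960 + 1 = 554.
p and q are the roots of t² − 554t + 67513 = 0.
Discriminant: 554² − 4·67513 = 306916 − 270052 = 36864; √36864 = 192.
q = (554 − 192)/2 = 181, p = (554 + 192)/2 = 373.
Check: 181 · 373 = 67513.

373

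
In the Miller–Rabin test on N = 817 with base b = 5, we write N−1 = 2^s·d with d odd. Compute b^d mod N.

817 − 1 = 816 = 2^4 · 51, so d = 51.
5^1 ≡ 5 (mod 817)
5^2 ≡ 5^2 = 25 ≡ 25 (mod 817)
5^4 ≡ 25^2 = 625 ≡ 625 (mod 817)
5^8 ≡ 625^2 = 390625 ≡ 99 (mod 817)
5^16 ≡ 99^2 = 9801 ≡ 814 (mod 817)
5^32 ≡ 814^2 = 662596 ≡ 9 (mod 817)
51 = 32 + 16 + 2 + 1 in binary powers of 2.
So 5^51 ≡ 9 · 814 · 25 · 5 ≡ 710 (mod 817).
Squaring chain: 710 → 11 → 121 → 752; never reaches −1, so base 5 is a Miller–Rabin witness that 817 is composite.

710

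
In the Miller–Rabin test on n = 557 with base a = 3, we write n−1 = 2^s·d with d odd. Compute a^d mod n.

439

557 − 1 = 556 = 2^2 · 139, so d = 139.
3^1 ≡ 3 (mod 557)
3^2 ≡ 3^2 = 9 ≡ 9 (mod 557)
3^4 ≡ 9^2 = 81 ≡ 81 (mod 557)
3^8 ≡ 81^2 = 6561 ≡ 434 (mod 557)
3^16 ≡ 434^2 = 188356 ≡ 90 (mod 557)
3^32 ≡ 90^2 = 8100 ≡ 302 (mod 557)
3^64 ≡ 302^2 = 91204 ≡ 413 (mod 557)
3^128 ≡ 413^2 = 170569 ≡ 127 (mod 557)
139 = 128 + 8 + 2 + 1 in binary powers of 2.
So 3^139 ≡ 127 · 434 · 9 · 3 ≡ 439 (mod 557).
Squaring chain: 439 → 556; reaches −1, so base 3 does not prove 557 composite.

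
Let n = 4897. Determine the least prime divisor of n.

4897 is odd.
Digit sum 28, not divisible by 3.
Ends in 7: not divisible by 5.
7: 4897 = 7·699 + 4
11: 4897 = 11·445 + 2
13: 4897 = 13·376 + 9
17: 4897 = 17·288 + 1
19: 4897 = 19·257 + 14
23: 4897 = 23·212 + 21
29: 4897 = 29·168 + 25
31: 4897 = 31·157 + 30
37: 4897 = 37·132 + 13
41: 4897 = 41·119 + 18
43: 4897 = 43·113 + 38
47: 4897 = 47·104 + 9
53: 4897 = 53·92 + 21
59: 4897 = 59·83

59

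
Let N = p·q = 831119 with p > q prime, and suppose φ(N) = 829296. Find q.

887

φ(n) = (p−1)(q−1) = n − (p+q) + 1, so p + q = 831119 − 829296 + 1 = 1824.
p and q are the roots of t² − 1824t + 831119 = 0.
Discriminant: 1824² − 4·831119 = 3326976 − 3324476 = 2500; √2500 = 50.
q = (1824 − 50)/2 = 887, p = (1824 + 50)/2 = 937.
Check: 887 · 937 = 831119.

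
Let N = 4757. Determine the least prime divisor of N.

4757 is odd.
Digit sum 23, not divisible by 3.
Ends in 7: not divisible by 5.
7: 4757 = 7·679 + 4
11: 4757 = 11·432 + 5
13: 4757 = 13·365 + 12
17: 4757 = 17·279 + 14
19: 4757 = 19·250 + 7
23: 4757 = 23·206 + 19
29: 4757 = 29·164 + 1
31: 4757 = 31·153 + 14
37: 4757 = 37·128 + 21
41: 4757 = 41·116 + 1
43: 4757 = 43·110 + 27
47: 4757 = 47·101 + 10
53: 4757 = 53·89 + 40
59: 4757 = 59·80 + 37
61: 4757 = 61·77 + 60
67: 4757 = 67·71

67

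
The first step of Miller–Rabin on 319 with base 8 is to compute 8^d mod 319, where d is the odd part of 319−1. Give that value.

319 − 1 = 318 = 2^1 · 159, so d = 159.
8^1 ≡ 8 (mod 319)
8^2 ≡ 8^2 = 64 ≡ 64 (mod 319)
8^4 ≡ 64^2 = 4096 ≡ 268 (mod 319)
8^8 ≡ 268^2 = 71824 ≡ 49 (mod 319)
8^16 ≡ 49^2 = 2401 ≡ 168 (mod 319)
8^32 ≡ 168^2 = 28224 ≡ 152 (mod 319)
8^64 ≡ 152^2 = 23104 ≡ 136 (mod 319)
8^128 ≡ 136^2 = 18496 ≡ 313 (mod 319)
159 = 128 + 16 + 8 + 4 + 2 + 1 in binary powers of 2.
So 8^159 ≡ 313 · 168 · 49 · 268 · 64 · 8 ≡ 205 (mod 319).
Squaring chain: 205; never reaches −1, so base 8 is a Miller–Rabin witness that 319 is composite.

205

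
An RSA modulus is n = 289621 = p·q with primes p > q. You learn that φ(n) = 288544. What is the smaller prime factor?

φ(n) = (p−1)(q−1) = n − (p+q) + 1, so p + q = 289621 − 288544 + 1 = 1078.
p and q are the roots of t² − 1078t + 289621 = 0.
Discriminant: 1078² − 4·289621 = 1162084 − 1158484 = 3600; √3600 = 60.
q = (1078 − 60)/2 = 509, p = (1078 + 60)/2 = 569.
Check: 509 · 569 = 289621.

509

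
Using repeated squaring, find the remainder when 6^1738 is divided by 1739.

739

6^1 ≡ 6 (mod 1739)
6^2 ≡ 6^2 = 36 ≡ 36 (mod 1739)
6^4 ≡ 36^2 = 1296 ≡ 1296 (mod 1739)
6^8 ≡ 1296^2 = 1679616 ≡ 1481 (mod 1739)
6^16 ≡ 1481^2 = 2193361 ≡ 482 (mod 1739)
6^32 ≡ 482^2 = 232324 ≡ 1037 (mod 1739)
6^64 ≡ 1037^2 = 1075369 ≡ 667 (mod 1739)
6^128 ≡ 667^2 = 444889 ≡ 1444 (mod 1739)
6^256 ≡ 1444^2 = 2085136 ≡ 75 (mod 1739)
6^512 ≡ 75^2 = 5625 ≡ 408 (mod 1739)
6^1024 ≡ 408^2 = 166464 ≡ 1259 (mod 1739)
1738 = 1024 + 512 + 128 + 64 + 8 + 2 in binary powers of 2.
So 6^1738 ≡ 1259 · 408 · 1444 · 667 · 1481 · 36 ≡ 739 (mod 1739).
Since 739 ≠ 1, base 6 is a Fermat witness: 1739 is composite.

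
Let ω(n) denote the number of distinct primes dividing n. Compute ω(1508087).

5

1508087 = 7 · 215441
215441 = 17 · 12673
12673 = 19 · 667
667 = 23 · 29
1508087 = 7 · 17 · 19 · 23 · 29, which has 5 distinct prime factors.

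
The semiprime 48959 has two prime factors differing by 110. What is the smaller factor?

Since p = q + 110, we have 48959 = q(q + 110), so q² + 110q − 48959 = 0.
Discriminant: 110² + 4·48959 = 12100 + 195836 = 207936; √207936 = 456.
q = (−110 + 456)/2 = 173, and p = q + 110 = 283.
Check: 173 · 283 = 48959.

173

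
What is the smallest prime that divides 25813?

83

25813 is odd.
Digit sum 19, not divisible by 3.
Ends in 3: not divisible by 5.
7: 25813 = 7·3687 + 4
11: 25813 = 11·2346 + 7
13: 25813 = 13·1985 + 8
17: 25813 = 17·1518 + 7
19: 25813 = 19·1358 + 11
23: 25813 = 23·1122 + 7
29: 25813 = 29·890 + 3
31: 25813 = 31·832 + 21
37: 25813 = 37·697 + 24
41: 25813 = 41·629 + 24
43: 25813 = 43·600 + 13
47: 25813 = 47·549 + 10
53: 25813 = 53·487 + 2
59: 25813 = 59·437 + 30
61: 25813 = 61·423 + 10
67: 25813 = 67·385 + 18
71: 25813 = 71·363 + 40
73: 25813 = 73·353 + 44
79: 25813 = 79·326 + 59
83: 25813 = 83·311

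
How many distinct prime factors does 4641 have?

4

4641 = 3 · 1547
1547 = 7 · 221
221 = 13 · 17
4641 = 3 · 7 · 13 · 17, which has 4 distinct prime factors.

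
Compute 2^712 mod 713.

2^1 ≡ 2 (mod 713)
2^2 ≡ 2^2 = 4 ≡ 4 (mod 713)
2^4 ≡ 4^2 = 16 ≡ 16 (mod 713)
2^8 ≡ 16^2 = 256 ≡ 256 (mod 713)
2^16 ≡ 256^2 = 65536 ≡ 653 (mod 713)
2^32 ≡ 653^2 = 426409 ≡ 35 (mod 713)
2^64 ≡ 35^2 = 1225 ≡ 512 (mod 713)
2^128 ≡ 512^2 = 262144 ≡ 473 (mod 713)
2^256 ≡ 473^2 = 223729 ≡ 560 (mod 713)
2^512 ≡ 560^2 = 313600 ≡ 593 (mod 713)
712 = 512 + 128 + 64 + 8 in binary powers of 2.
So 2^712 ≡ 593 · 473 · 512 · 256 ≡ 624 (mod 713).
Since 624 ≠ 1, base 2 is a Fermat witness: 713 is composite.

624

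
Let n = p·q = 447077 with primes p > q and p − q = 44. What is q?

647

Since p = q + 44, we have 447077 = q(q + 44), so q² + 44q − 447077 = 0.
Discriminant: 44² + 4·447077 = 1936 + 1788308 = 1790244; √1790244 = 1338.
q = (−44 + 1338)/2 = 647, and p = q + 44 = 691.
Check: 647 · 691 = 447077.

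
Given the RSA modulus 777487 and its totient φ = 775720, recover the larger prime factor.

947

φ(n) = (p−1)(q−1) = n − (p+q) + 1, so p + q = 777487 − 775720 + 1 = 1768.
p and q are the roots of t² − 1768t + 777487 = 0.
Discriminant: 1768² − 4·777487 = 3125824 − 3109948 = 15876; √15876 = 126.
q = (1768 − 126)/2 = 821, p = (1768 + 126)/2 = 947.
Check: 821 · 947 = 777487.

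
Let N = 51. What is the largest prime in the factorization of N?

51 = 3 · 17
17 is prime.
So 51 = 3 · 17; the largest prime factor is 17.

17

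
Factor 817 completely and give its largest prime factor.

43

817 = 19 · 43
43 is prime.
So 817 = 19 · 43; the largest prime factor is 43.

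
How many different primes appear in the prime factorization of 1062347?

5

1062347 = 11 · 96577
96577 = 13 · 7429
7429 = 17 · 437
437 = 19 · 23
1062347 = 11 · 13 · 17 · 19 · 23, which has 5 distinct prime factors.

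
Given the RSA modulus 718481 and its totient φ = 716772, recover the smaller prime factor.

743

φ(n) = (p−1)(q−1) = n − (p+q) + 1, so p + q = 718481 − 716772 + 1 = 1710.
p and q are the roots of t² − 1710t + 718481 = 0.
Discriminant: 1710² − 4·718481 = 2924100 − 2873924 = 50176; √50176 = 224.
q = (1710 − 224)/2 = 743, p = (1710 + 224)/2 = 967.
Check: 743 · 967 = 718481.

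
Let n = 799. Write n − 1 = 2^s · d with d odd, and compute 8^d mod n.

49

799 − 1 = 798 = 2^1 · 399, so d = 399.
8^1 ≡ 8 (mod 799)
8^2 ≡ 8^2 = 64 ≡ 64 (mod 799)
8^4 ≡ 64^2 = 4096 ≡ 101 (mod 799)
8^8 ≡ 101^2 = 10201 ≡ 613 (mod 799)
8^16 ≡ 613^2 = 375769 ≡ 239 (mod 799)
8^32 ≡ 239^2 = 57121 ≡ 392 (mod 799)
8^64 ≡ 392^2 = 153664 ≡ 256 (mod 799)
8^128 ≡ 256^2 = 65536 ≡ 18 (mod 799)
8^256 ≡ 18^2 = 324 ≡ 324 (mod 799)
399 = 256 + 128 + 8 + 4 + 2 + 1 in binary powers of 2.
So 8^399 ≡ 324 · 18 · 613 · 101 · 64 · 8 ≡ 49 (mod 799).
Squaring chain: 49; never reaches −1, so base 8 is a Miller–Rabin witness that 799 is composite.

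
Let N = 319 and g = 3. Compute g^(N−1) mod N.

3^1 ≡ 3 (mod 319)
3^2 ≡ 3^2 = 9 ≡ 9 (mod 319)
3^4 ≡ 9^2 = 81 ≡ 81 (mod 319)
3^8 ≡ 81^2 = 6561 ≡ 181 (mod 319)
3^16 ≡ 181^2 = 32761 ≡ 223 (mod 319)
3^32 ≡ 223^2 = 49729 ≡ 284 (mod 319)
3^64 ≡ 284^2 = 80656 ≡ 268 (mod 319)
3^128 ≡ 268^2 = 71824 ≡ 49 (mod 319)
3^256 ≡ 49^2 = 2401 ≡ 168 (mod 319)
318 = 256 + 32 + 16 + 8 + 4 + 2 in binary powers of 2.
So 3^318 ≡ 168 · 284 · 223 · 181 · 81 · 9 ≡ 5 (mod 319).
Since 5 ≠ 1, base 3 is a Fermat witness: 319 is composite.

5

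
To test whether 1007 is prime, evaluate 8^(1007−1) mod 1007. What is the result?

8^1 ≡ 8 (mod 1007)
8^2 ≡ 8^2 = 64 ≡ 64 (mod 1007)
8^4 ≡ 64^2 = 4096 ≡ 68 (mod 1007)
8^8 ≡ 68^2 = 4624 ≡ 596 (mod 1007)
8^16 ≡ 596^2 = 355216 ≡ 752 (mod 1007)
8^32 ≡ 752^2 = 565504 ≡ 577 (mod 1007)
8^64 ≡ 577^2 = 332929 ≡ 619 (mod 1007)
8^128 ≡ 619^2 = 383161 ≡ 501 (mod 1007)
8^256 ≡ 501^2 = 251001 ≡ 258 (mod 1007)
8^512 ≡ 258^2 = 66564 ≡ 102 (mod 1007)
1006 = 512 + 256 + 128 + 64 + 32 + 8 + 4 + 2 in binary powers of 2.
So 8^1006 ≡ 102 · 258 · 501 · 619 · 577 · 596 · 68 · 64 ≡ 163 (mod 1007).
Since 163 ≠ 1, base 8 is a Fermat witness: 1007 is composite.

163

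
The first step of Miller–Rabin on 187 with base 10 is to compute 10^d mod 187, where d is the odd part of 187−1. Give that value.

187 − 1 = 186 = 2^1 · 93, so d = 93.
10^1 ≡ 10 (mod 187)
10^2 ≡ 10^2 = 100 ≡ 100 (mod 187)
10^4 ≡ 100^2 = 10000 ≡ 89 (mod 187)
10^8 ≡ 89^2 = 7921 ≡ 67 (mod 187)
10^16 ≡ 67^2 = 4489 ≡ 1 (mod 187)
10^32 ≡ 1^2 = 1 ≡ 1 (mod 187)
10^64 ≡ 1^2 = 1 ≡ 1 (mod 187)
93 = 64 + 16 + 8 + 4 + 1 in binary powers of 2.
So 10^93 ≡ 1 · 1 · 67 · 89 · 10 ≡ 164 (mod 187).
Squaring chain: 164; never reaches −1, so base 10 is a Miller–Rabin witness that 187 is composite.

164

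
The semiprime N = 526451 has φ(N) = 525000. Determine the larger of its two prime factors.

751

φ(n) = (p−1)(q−1) = n − (p+q) + 1, so p + q = 526451 − 525000 + 1 = 1452.
p and q are the roots of t² − 1452t + 526451 = 0.
Discriminant: 1452² − 4·526451 = 2108304 − 2105804 = 2500; √2500 = 50.
q = (1452 − 50)/2 = 701, p = (1452 + 50)/2 = 751.
Check: 701 · 751 = 526451.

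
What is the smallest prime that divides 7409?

31

7409 is odd.
Digit sum 20, not divisible by 3.
Ends in 9: not divisible by 5.
7: 7409 = 7·1058 + 3
11: 7409 = 11·673 + 6
13: 7409 = 13·569 + 12
17: 7409 = 17·435 + 14
19: 7409 = 19·389 + 18
23: 7409 = 23·322 + 3
29: 7409 = 29·255 + 14
31: 7409 = 31·239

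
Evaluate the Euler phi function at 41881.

Factor: 41881 = 7 · 31 · 193.
φ(41881) = (7−1) · (31−1) · (193−1) = 6 · 30 · 192 = 34560.

34560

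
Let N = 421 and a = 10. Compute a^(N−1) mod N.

1

10^1 ≡ 10 (mod 421)
10^2 ≡ 10^2 = 100 ≡ 100 (mod 421)
10^4 ≡ 100^2 = 10000 ≡ 317 (mod 421)
10^8 ≡ 317^2 = 100489 ≡ 291 (mod 421)
10^16 ≡ 291^2 = 84681 ≡ 60 (mod 421)
10^32 ≡ 60^2 = 3600 ≡ 232 (mod 421)
10^64 ≡ 232^2 = 53824 ≡ 357 (mod 421)
10^128 ≡ 357^2 = 127449 ≡ 307 (mod 421)
10^256 ≡ 307^2 = 94249 ≡ 366 (mod 421)
420 = 256 + 128 + 32 + 4 in binary powers of 2.
So 10^420 ≡ 366 · 307 · 232 · 317 ≡ 1 (mod 421).
Since the result is 1, base 10 gives no evidence that 421 is composite.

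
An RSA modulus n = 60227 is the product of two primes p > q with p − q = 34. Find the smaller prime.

229

Since p = q + 34, we have 60227 = q(q + 34), so q² + 34q − 60227 = 0.
Discriminant: 34² + 4·60227 = 1156 + 240908 = 242064; √242064 = 492.
q = (−34 + 492)/2 = 229, and p = q + 34 = 263.
Check: 229 · 263 = 60227.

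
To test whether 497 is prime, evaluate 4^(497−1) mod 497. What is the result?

4^1 ≡ 4 (mod 497)
4^2 ≡ 4^2 = 16 ≡ 16 (mod 497)
4^4 ≡ 16^2 = 256 ≡ 256 (mod 497)
4^8 ≡ 256^2 = 65536 ≡ 429 (mod 497)
4^16 ≡ 429^2 = 184041 ≡ 151 (mod 497)
4^32 ≡ 151^2 = 22801 ≡ 436 (mod 497)
4^64 ≡ 436^2 = 190096 ≡ 242 (mod 497)
4^128 ≡ 242^2 = 58564 ≡ 415 (mod 497)
4^256 ≡ 415^2 = 172225 ≡ 263 (mod 497)
496 = 256 + 128 + 64 + 32 + 16 in binary powers of 2.
So 4^496 ≡ 263 · 415 · 242 · 436 · 151 ≡ 333 (mod 497).
Since 333 ≠ 1, base 4 is a Fermat witness: 497 is composite.

333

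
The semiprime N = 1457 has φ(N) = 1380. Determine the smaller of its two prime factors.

φ(n) = (p−1)(q−1) = n − (p+q) + 1, so p + q = 1457 − 1380 + 1 = 78.
p and q are the roots of t² − 78t + 1457 = 0.
Discriminant: 78² − 4·1457 = 6084 − 5828 = 256; √256 = 16.
q = (78 − 16)/2 = 31, p = (78 + 16)/2 = 47.
Check: 31 · 47 = 1457.

31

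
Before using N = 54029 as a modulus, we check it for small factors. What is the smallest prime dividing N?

97

54029 is odd.
Digit sum 20, not divisible by 3.
Ends in 9: not divisible by 5.
7: 54029 = 7·7718 + 3
11: 54029 = 11·4911 + 8
13: 54029 = 13·4156 + 1
17: 54029 = 17·3178 + 3
19: 54029 = 19·2843 + 12
23: 54029 = 23·2349 + 2
29: 54029 = 29·1863 + 2
31: 54029 = 31·1742 + 27
37: 54029 = 37·1460 + 9
41: 54029 = 41·1317 + 32
43: 54029 = 43·1256 + 21
47: 54029 = 47·1149 + 26
53: 54029 = 53·1019 + 22
59: 54029 = 59·915 + 44
61: 54029 = 61·885 + 44
67: 54029 = 67·806 + 27
71: 54029 = 71·760 + 69
73: 54029 = 73·740 + 9
79: 54029 = 79·683 + 72
83: 54029 = 83·650 + 79
89: 54029 = 89·607 + 6
97: 54029 = 97·557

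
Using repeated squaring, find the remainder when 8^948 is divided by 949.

1

8^1 ≡ 8 (mod 949)
8^2 ≡ 8^2 = 64 ≡ 64 (mod 949)
8^4 ≡ 64^2 = 4096 ≡ 300 (mod 949)
8^8 ≡ 300^2 = 90000 ≡ 794 (mod 949)
8^16 ≡ 794^2 = 630436 ≡ 300 (mod 949)
8^32 ≡ 300^2 = 90000 ≡ 794 (mod 949)
8^64 ≡ 794^2 = 630436 ≡ 300 (mod 949)
8^128 ≡ 300^2 = 90000 ≡ 794 (mod 949)
8^256 ≡ 794^2 = 630436 ≡ 300 (mod 949)
8^512 ≡ 300^2 = 90000 ≡ 794 (mod 949)
948 = 512 + 256 + 128 + 32 + 16 + 4 in binary powers of 2.
So 8^948 ≡ 794 · 300 · 794 · 794 · 300 · 300 ≡ 1 (mod 949).
Since the result is 1, base 8 gives no evidence that 949 is composite.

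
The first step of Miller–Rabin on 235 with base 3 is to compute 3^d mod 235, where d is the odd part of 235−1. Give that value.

235 − 1 = 234 = 2^1 · 117, so d = 117.
3^1 ≡ 3 (mod 235)
3^2 ≡ 3^2 = 9 ≡ 9 (mod 235)
3^4 ≡ 9^2 = 81 ≡ 81 (mod 235)
3^8 ≡ 81^2 = 6561 ≡ 216 (mod 235)
3^16 ≡ 216^2 = 46656 ≡ 126 (mod 235)
3^32 ≡ 126^2 = 15876 ≡ 131 (mod 235)
3^64 ≡ 131^2 = 17161 ≡ 6 (mod 235)
117 = 64 + 32 + 16 + 4 + 1 in binary powers of 2.
So 3^117 ≡ 6 · 131 · 126 · 81 · 3 ≡ 103 (mod 235).
Squaring chain: 103; never reaches −1, so base 3 is a Miller–Rabin witness that 235 is composite.

103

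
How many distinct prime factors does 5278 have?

5278 = 2 · 2639
2639 = 7 · 377
377 = 13 · 29
5278 = 2 · 7 · 13 · 29, which has 4 distinct prime factors.

4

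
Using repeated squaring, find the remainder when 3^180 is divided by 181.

1

3^1 ≡ 3 (mod 181)
3^2 ≡ 3^2 = 9 ≡ 9 (mod 181)
3^4 ≡ 9^2 = 81 ≡ 81 (mod 181)
3^8 ≡ 81^2 = 6561 ≡ 45 (mod 181)
3^16 ≡ 45^2 = 2025 ≡ 34 (mod 181)
3^32 ≡ 34^2 = 1156 ≡ 70 (mod 181)
3^64 ≡ 70^2 = 4900 ≡ 13 (mod 181)
3^128 ≡ 13^2 = 169 ≡ 169 (mod 181)
180 = 128 + 32 + 16 + 4 in binary powers of 2.
So 3^180 ≡ 169 · 70 · 34 · 81 ≡ 1 (mod 181).
Since the result is 1, base 3 gives no evidence that 181 is composite.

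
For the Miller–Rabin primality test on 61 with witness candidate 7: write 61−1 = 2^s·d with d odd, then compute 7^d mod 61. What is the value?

11

61 − 1 = 60 = 2^2 · 15, so d = 15.
7^1 ≡ 7 (mod 61)
7^2 ≡ 7^2 = 49 ≡ 49 (mod 61)
7^4 ≡ 49^2 = 2401 ≡ 22 (mod 61)
7^8 ≡ 22^2 = 484 ≡ 57 (mod 61)
15 = 8 + 4 + 2 + 1 in binary powers of 2.
So 7^15 ≡ 57 · 22 · 49 · 7 ≡ 11 (mod 61).
Squaring chain: 11 → 60; reaches −1, so base 7 does not prove 61 composite.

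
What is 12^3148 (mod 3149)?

12^1 ≡ 12 (mod 3149)
12^2 ≡ 12^2 = 144 ≡ 144 (mod 3149)
12^4 ≡ 144^2 = 20736 ≡ 1842 (mod 3149)
12^8 ≡ 1842^2 = 3392964 ≡ 1491 (mod 3149)
12^16 ≡ 1491^2 = 2223081 ≡ 3036 (mod 3149)
12^32 ≡ 3036^2 = 9217296 ≡ 173 (mod 3149)
12^64 ≡ 173^2 = 29929 ≡ 1588 (mod 3149)
12^128 ≡ 1588^2 = 2521744 ≡ 2544 (mod 3149)
12^256 ≡ 2544^2 = 6471936 ≡ 741 (mod 3149)
12^512 ≡ 741^2 = 549081 ≡ 1155 (mod 3149)
12^1024 ≡ 1155^2 = 1334025 ≡ 1998 (mod 3149)
12^2048 ≡ 1998^2 = 3992004 ≡ 2221 (mod 3149)
3148 = 2048 + 1024 + 64 + 8 + 4 in binary powers of 2.
So 12^3148 ≡ 2221 · 1998 · 1588 · 1491 · 1842 ≡ 2179 (mod 3149).
Since 2179 ≠ 1, base 12 is a Fermat witness: 3149 is composite.

2179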